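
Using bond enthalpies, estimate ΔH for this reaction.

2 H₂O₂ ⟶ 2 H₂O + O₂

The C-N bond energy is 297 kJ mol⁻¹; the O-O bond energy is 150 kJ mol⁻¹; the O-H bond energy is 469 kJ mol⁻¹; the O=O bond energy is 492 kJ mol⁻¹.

Bonds broken (reactants):
  O-H: 4 × 469 = 1876
  O-O: 2 × 150 = 300
  Σ(broken) = 2176 kJ
Bonds formed (products):
  O-H: 4 × 469 = 1876
  O=O: 1 × 492 = 492
  Σ(formed) = 2368 kJ
ΔH = Σ(broken) − Σ(formed) = 2176 − 2368 = −192 kJ

ΔH ≈ −192 kJ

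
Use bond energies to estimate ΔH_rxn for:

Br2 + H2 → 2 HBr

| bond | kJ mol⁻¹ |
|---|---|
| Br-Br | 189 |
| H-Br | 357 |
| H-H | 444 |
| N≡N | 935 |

Bonds broken (reactants):
  Br-Br: 1 × 189 = 189
  H-H: 1 × 444 = 444
  Σ(broken) = 633 kJ
Bonds formed (products):
  H-Br: 2 × 357 = 714
  Σ(formed) = 714 kJ
ΔH = Σ(broken) − Σ(formed) = 633 − 714 = −81 kJ

ΔH ≈ −81 kJ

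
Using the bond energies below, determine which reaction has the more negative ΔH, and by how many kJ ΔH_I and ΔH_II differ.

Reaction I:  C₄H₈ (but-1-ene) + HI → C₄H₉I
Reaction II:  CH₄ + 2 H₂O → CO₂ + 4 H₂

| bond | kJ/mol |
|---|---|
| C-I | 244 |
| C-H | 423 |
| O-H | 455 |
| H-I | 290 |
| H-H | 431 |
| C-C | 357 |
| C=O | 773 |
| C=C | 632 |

Reaction I:
  Bonds broken (reactants):
    C-C: 2 × 357 = 714
    C-H: 8 × 423 = 3384
    C=C: 1 × 632 = 632
    H-I: 1 × 290 = 290
    Σ(broken) = 5020 kJ
  Bonds formed (products):
    C-C: 3 × 357 = 1071
    C-H: 9 × 423 = 3807
    C-I: 1 × 244 = 244
    Σ(formed) = 5122 kJ
  ΔH_I = 5020 − 5122 = −102 kJ
Reaction II:
  Bonds broken (reactants):
    C-H: 4 × 423 = 1692
    O-H: 4 × 455 = 1820
    Σ(broken) = 3512 kJ
  Bonds formed (products):
    C=O: 2 × 773 = 1546
    H-H: 4 × 431 = 1724
    Σ(formed) = 3270 kJ
  ΔH_II = 3512 − 3270 = +242 kJ
ΔH_I − ΔH_II = −344 kJ, so reaction I has the more negative ΔH; |ΔH_I − ΔH_II| = 344 kJ.

Reaction I, by 344 kJ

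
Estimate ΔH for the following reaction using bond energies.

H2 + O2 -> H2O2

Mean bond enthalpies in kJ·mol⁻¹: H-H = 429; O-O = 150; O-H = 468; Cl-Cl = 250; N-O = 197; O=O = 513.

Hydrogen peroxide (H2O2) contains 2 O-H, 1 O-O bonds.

Bonds broken (reactants):
  H-H: 1 × 429 = 429
  O=O: 1 × 513 = 513
  Σ(broken) = 942 kJ
Bonds formed (products):
  O-H: 2 × 468 = 936
  O-O: 1 × 150 = 150
  Σ(formed) = 1086 kJ
ΔH = Σ(broken) − Σ(formed) = 942 − 1086 = −144 kJ

ΔH ≈ −144 kJ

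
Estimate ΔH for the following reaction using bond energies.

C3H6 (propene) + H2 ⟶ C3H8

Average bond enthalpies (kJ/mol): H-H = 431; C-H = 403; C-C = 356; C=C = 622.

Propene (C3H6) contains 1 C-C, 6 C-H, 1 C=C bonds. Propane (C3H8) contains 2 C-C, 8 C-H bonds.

ΔH ≈ −109 kJ

Bonds broken (reactants):
  C-C: 1 × 356 = 356
  C-H: 6 × 403 = 2418
  C=C: 1 × 622 = 622
  H-H: 1 × 431 = 431
  Σ(broken) = 3827 kJ
Bonds formed (products):
  C-C: 2 × 356 = 712
  C-H: 8 × 403 = 3224
  Σ(formed) = 3936 kJ
ΔH = Σ(broken) − Σ(formed) = 3827 − 3936 = −109 kJ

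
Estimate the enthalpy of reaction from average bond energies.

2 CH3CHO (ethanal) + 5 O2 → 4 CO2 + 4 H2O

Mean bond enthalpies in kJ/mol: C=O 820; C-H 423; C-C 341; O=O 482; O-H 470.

ΔH ≈ −2204 kJ

Bonds broken (reactants):
  C-C: 2 × 341 = 682
  C-H: 8 × 423 = 3384
  C=O: 2 × 820 = 1640
  O=O: 5 × 482 = 2410
  Σ(broken) = 8116 kJ
Bonds formed (products):
  C=O: 8 × 820 = 6560
  O-H: 8 × 470 = 3760
  Σ(formed) = 10320 kJ
ΔH = Σ(broken) − Σ(formed) = 8116 − 10320 = −2204 kJ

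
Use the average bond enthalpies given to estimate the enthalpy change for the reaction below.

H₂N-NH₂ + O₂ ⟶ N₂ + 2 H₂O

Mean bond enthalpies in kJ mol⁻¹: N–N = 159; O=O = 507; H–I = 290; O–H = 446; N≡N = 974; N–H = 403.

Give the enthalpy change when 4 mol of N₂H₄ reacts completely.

ΔH = −1920 kJ

Bonds broken (reactants):
  N–H: 4 × 403 = 1612
  N–N: 1 × 159 = 159
  O=O: 1 × 507 = 507
  Σ(broken) = 2278 kJ
Bonds formed (products):
  N≡N: 1 × 974 = 974
  O–H: 4 × 446 = 1784
  Σ(formed) = 2758 kJ
ΔH = Σ(broken) − Σ(formed) = 2278 − 2758 = −480 kJ
For 4× the reaction as written: 4 × (−480) = −1920 kJ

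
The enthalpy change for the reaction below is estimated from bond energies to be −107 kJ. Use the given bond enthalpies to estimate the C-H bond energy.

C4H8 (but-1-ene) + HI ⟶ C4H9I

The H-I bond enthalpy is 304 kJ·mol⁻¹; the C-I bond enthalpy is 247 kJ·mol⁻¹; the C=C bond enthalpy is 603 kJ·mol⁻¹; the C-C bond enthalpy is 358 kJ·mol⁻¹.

Let D be the C-H bond energy.
Σ(broken) = 2×358 + 8×D + 1×603 + 1×304 = 1623 + 8D
Σ(formed) = 3×358 + 9×D + 1×247 = 1321 + 9D
ΔH = Σ(broken) − Σ(formed) = (1623 + 8D) − (1321 + 9D) = +302 − D
Setting this equal to −107 kJ gives D = 409 kJ/mol.

D(C-H) ≈ 409 kJ/mol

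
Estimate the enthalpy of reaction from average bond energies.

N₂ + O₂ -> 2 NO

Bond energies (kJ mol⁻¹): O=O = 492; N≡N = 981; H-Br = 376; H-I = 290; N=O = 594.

ΔH ≈ +285 kJ

Bonds broken (reactants):
  N≡N: 1 × 981 = 981
  O=O: 1 × 492 = 492
  Σ(broken) = 1473 kJ
Bonds formed (products):
  N=O: 2 × 594 = 1188
  Σ(formed) = 1188 kJ
ΔH = Σ(broken) − Σ(formed) = 1473 − 1188 = +285 kJ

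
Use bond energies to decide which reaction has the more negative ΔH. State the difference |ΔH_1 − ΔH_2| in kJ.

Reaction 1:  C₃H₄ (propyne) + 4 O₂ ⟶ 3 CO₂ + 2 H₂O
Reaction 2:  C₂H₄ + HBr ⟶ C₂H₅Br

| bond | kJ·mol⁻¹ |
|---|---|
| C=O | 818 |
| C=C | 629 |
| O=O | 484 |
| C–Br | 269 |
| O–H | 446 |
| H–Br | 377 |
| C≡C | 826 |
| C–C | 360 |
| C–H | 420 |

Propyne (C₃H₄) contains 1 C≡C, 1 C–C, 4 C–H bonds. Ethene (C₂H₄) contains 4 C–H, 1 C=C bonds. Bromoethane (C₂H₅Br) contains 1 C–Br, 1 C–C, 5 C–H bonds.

Reaction 1, by 1847 kJ

Reaction 1:
  Bonds broken (reactants):
    C≡C: 1 × 826 = 826
    C–C: 1 × 360 = 360
    C–H: 4 × 420 = 1680
    O=O: 4 × 484 = 1936
    Σ(broken) = 4802 kJ
  Bonds formed (products):
    C=O: 6 × 818 = 4908
    O–H: 4 × 446 = 1784
    Σ(formed) = 6692 kJ
  ΔH_1 = 4802 − 6692 = −1890 kJ
Reaction 2:
  Bonds broken (reactants):
    C–H: 4 × 420 = 1680
    C=C: 1 × 629 = 629
    H–Br: 1 × 377 = 377
    Σ(broken) = 2686 kJ
  Bonds formed (products):
    C–Br: 1 × 269 = 269
    C–C: 1 × 360 = 360
    C–H: 5 × 420 = 2100
    Σ(formed) = 2729 kJ
  ΔH_2 = 2686 − 2729 = −43 kJ
ΔH_1 − ΔH_2 = −1847 kJ, so reaction 1 has the more negative ΔH; |ΔH_1 − ΔH_2| = 1847 kJ.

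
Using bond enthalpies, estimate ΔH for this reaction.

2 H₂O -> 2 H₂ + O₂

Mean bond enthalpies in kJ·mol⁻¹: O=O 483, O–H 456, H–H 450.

ΔH ≈ +441 kJ

Bonds broken (reactants):
  O–H: 4 × 456 = 1824
  Σ(broken) = 1824 kJ
Bonds formed (products):
  H–H: 2 × 450 = 900
  O=O: 1 × 483 = 483
  Σ(formed) = 1383 kJ
ΔH = Σ(broken) − Σ(formed) = 1824 − 1383 = +441 kJ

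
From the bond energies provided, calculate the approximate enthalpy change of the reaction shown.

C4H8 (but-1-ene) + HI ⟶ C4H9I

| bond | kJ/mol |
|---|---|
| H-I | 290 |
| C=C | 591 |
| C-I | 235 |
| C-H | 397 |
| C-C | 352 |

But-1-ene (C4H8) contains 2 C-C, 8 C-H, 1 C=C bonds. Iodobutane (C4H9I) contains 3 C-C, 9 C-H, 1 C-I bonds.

Bonds broken (reactants):
  C-C: 2 × 352 = 704
  C-H: 8 × 397 = 3176
  C=C: 1 × 591 = 591
  H-I: 1 × 290 = 290
  Σ(broken) = 4761 kJ
Bonds formed (products):
  C-C: 3 × 352 = 1056
  C-H: 9 × 397 = 3573
  C-I: 1 × 235 = 235
  Σ(formed) = 4864 kJ
ΔH = Σ(broken) − Σ(formed) = 4761 − 4864 = −103 kJ

ΔH ≈ −103 kJ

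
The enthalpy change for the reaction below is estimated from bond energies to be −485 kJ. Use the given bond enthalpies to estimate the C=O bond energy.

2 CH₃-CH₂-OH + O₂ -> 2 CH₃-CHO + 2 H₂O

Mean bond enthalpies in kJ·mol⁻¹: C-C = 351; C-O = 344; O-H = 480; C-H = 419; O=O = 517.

D(C=O) ≈ 784 kJ/mol

Let D be the C=O bond energy.
Σ(broken) = 2×351 + 10×419 + 2×344 + 2×480 + 1×517 = 7057
Σ(formed) = 2×351 + 8×419 + 2×D + 4×480 = 5974 + 2D
ΔH = Σ(broken) − Σ(formed) = (7057) − (5974 + 2D) = +1083 − 2D
Setting this equal to −485 kJ gives 2D = 1568, so D = 784 kJ/mol.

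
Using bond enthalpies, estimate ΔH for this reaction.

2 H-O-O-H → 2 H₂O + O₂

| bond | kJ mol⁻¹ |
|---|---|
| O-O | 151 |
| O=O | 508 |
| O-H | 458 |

Bonds broken (reactants):
  O-H: 4 × 458 = 1832
  O-O: 2 × 151 = 302
  Σ(broken) = 2134 kJ
Bonds formed (products):
  O-H: 4 × 458 = 1832
  O=O: 1 × 508 = 508
  Σ(formed) = 2340 kJ
ΔH = Σ(broken) − Σ(formed) = 2134 − 2340 = −206 kJ

ΔH ≈ −206 kJ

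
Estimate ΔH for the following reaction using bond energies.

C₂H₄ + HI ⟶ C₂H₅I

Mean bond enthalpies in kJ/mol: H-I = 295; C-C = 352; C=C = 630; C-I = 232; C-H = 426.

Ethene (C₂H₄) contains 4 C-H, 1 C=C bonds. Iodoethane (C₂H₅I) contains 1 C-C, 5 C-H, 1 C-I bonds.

Bonds broken (reactants):
  C-H: 4 × 426 = 1704
  C=C: 1 × 630 = 630
  H-I: 1 × 295 = 295
  Σ(broken) = 2629 kJ
Bonds formed (products):
  C-C: 1 × 352 = 352
  C-H: 5 × 426 = 2130
  C-I: 1 × 232 = 232
  Σ(formed) = 2714 kJ
ΔH = Σ(broken) − Σ(formed) = 2629 − 2714 = −85 kJ

ΔH ≈ −85 kJ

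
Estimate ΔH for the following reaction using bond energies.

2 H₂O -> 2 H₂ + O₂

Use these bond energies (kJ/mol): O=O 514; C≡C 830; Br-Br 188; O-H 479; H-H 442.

ΔH ≈ +518 kJ

Bonds broken (reactants):
  O-H: 4 × 479 = 1916
  Σ(broken) = 1916 kJ
Bonds formed (products):
  H-H: 2 × 442 = 884
  O=O: 1 × 514 = 514
  Σ(formed) = 1398 kJ
ΔH = Σ(broken) − Σ(formed) = 1916 − 1398 = +518 kJ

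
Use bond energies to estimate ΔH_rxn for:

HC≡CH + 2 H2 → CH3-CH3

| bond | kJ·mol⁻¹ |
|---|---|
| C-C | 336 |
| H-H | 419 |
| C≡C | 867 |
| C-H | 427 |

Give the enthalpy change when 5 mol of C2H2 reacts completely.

ΔH = −1695 kJ

Bonds broken (reactants):
  C≡C: 1 × 867 = 867
  C-H: 2 × 427 = 854
  H-H: 2 × 419 = 838
  Σ(broken) = 2559 kJ
Bonds formed (products):
  C-C: 1 × 336 = 336
  C-H: 6 × 427 = 2562
  Σ(formed) = 2898 kJ
ΔH = Σ(broken) − Σ(formed) = 2559 − 2898 = −339 kJ
For 5× the reaction as written: 5 × (−339) = −1695 kJ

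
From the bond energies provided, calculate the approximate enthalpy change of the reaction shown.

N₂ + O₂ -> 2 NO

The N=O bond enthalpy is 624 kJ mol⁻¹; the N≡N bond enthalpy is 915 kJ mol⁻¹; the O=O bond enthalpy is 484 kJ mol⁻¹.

ΔH ≈ +151 kJ

Bonds broken (reactants):
  N≡N: 1 × 915 = 915
  O=O: 1 × 484 = 484
  Σ(broken) = 1399 kJ
Bonds formed (products):
  N=O: 2 × 624 = 1248
  Σ(formed) = 1248 kJ
ΔH = Σ(broken) − Σ(formed) = 1399 − 1248 = +151 kJ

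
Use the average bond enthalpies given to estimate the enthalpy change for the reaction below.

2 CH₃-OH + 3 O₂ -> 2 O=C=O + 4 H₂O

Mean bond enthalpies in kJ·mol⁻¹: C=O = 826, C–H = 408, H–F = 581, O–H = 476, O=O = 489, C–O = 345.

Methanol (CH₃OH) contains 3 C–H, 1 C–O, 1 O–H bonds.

ΔH ≈ −1555 kJ

Bonds broken (reactants):
  C–H: 6 × 408 = 2448
  C–O: 2 × 345 = 690
  O–H: 2 × 476 = 952
  O=O: 3 × 489 = 1467
  Σ(broken) = 5557 kJ
Bonds formed (products):
  C=O: 4 × 826 = 3304
  O–H: 8 × 476 = 3808
  Σ(formed) = 7112 kJ
ΔH = Σ(broken) − Σ(formed) = 5557 − 7112 = −1555 kJ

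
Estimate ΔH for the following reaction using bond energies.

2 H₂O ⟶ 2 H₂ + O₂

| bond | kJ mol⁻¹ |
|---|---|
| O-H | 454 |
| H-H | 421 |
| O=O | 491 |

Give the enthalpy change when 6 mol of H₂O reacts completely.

ΔH = +1449 kJ

Bonds broken (reactants):
  O-H: 4 × 454 = 1816
  Σ(broken) = 1816 kJ
Bonds formed (products):
  H-H: 2 × 421 = 842
  O=O: 1 × 491 = 491
  Σ(formed) = 1333 kJ
ΔH = Σ(broken) − Σ(formed) = 1816 − 1333 = +483 kJ
For 3× the reaction as written: 3 × (+483) = +1449 kJ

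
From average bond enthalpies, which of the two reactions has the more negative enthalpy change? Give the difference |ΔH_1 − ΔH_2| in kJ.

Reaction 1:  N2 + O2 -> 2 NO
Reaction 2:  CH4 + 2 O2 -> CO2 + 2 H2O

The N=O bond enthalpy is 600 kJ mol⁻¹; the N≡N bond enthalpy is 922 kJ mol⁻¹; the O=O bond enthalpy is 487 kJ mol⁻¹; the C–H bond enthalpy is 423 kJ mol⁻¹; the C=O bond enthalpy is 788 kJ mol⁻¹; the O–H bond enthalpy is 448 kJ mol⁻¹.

Reaction 2, by 911 kJ

Reaction 1:
  Bonds broken (reactants):
    N≡N: 1 × 922 = 922
    O=O: 1 × 487 = 487
    Σ(broken) = 1409 kJ
  Bonds formed (products):
    N=O: 2 × 600 = 1200
    Σ(formed) = 1200 kJ
  ΔH_1 = 1409 − 1200 = +209 kJ
Reaction 2:
  Bonds broken (reactants):
    C–H: 4 × 423 = 1692
    O=O: 2 × 487 = 974
    Σ(broken) = 2666 kJ
  Bonds formed (products):
    C=O: 2 × 788 = 1576
    O–H: 4 × 448 = 1792
    Σ(formed) = 3368 kJ
  ΔH_2 = 2666 − 3368 = −702 kJ
ΔH_1 − ΔH_2 = +911 kJ, so reaction 2 has the more negative ΔH; |ΔH_1 − ΔH_2| = 911 kJ.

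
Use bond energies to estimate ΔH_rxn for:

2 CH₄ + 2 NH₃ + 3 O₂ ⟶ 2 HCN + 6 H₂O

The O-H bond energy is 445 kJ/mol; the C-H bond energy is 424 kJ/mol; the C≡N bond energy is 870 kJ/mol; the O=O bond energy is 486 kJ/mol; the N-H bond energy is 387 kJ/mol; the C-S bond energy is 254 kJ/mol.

Bonds broken (reactants):
  C-H: 8 × 424 = 3392
  N-H: 6 × 387 = 2322
  O=O: 3 × 486 = 1458
  Σ(broken) = 7172 kJ
Bonds formed (products):
  C≡N: 2 × 870 = 1740
  C-H: 2 × 424 = 848
  O-H: 12 × 445 = 5340
  Σ(formed) = 7928 kJ
ΔH = Σ(broken) − Σ(formed) = 7172 − 7928 = −756 kJ

ΔH ≈ −756 kJ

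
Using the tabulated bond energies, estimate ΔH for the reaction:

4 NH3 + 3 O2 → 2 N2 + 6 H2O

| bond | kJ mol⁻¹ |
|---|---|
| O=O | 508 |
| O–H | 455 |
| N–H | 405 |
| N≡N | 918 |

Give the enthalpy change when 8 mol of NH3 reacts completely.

ΔH = −1824 kJ

Bonds broken (reactants):
  N–H: 12 × 405 = 4860
  O=O: 3 × 508 = 1524
  Σ(broken) = 6384 kJ
Bonds formed (products):
  N≡N: 2 × 918 = 1836
  O–H: 12 × 455 = 5460
  Σ(formed) = 7296 kJ
ΔH = Σ(broken) − Σ(formed) = 6384 − 7296 = −912 kJ
For 2× the reaction as written: 2 × (−912) = −1824 kJ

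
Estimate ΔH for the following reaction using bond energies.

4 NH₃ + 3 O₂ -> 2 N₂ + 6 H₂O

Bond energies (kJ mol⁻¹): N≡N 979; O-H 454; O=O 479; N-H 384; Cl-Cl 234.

Bonds broken (reactants):
  N-H: 12 × 384 = 4608
  O=O: 3 × 479 = 1437
  Σ(broken) = 6045 kJ
Bonds formed (products):
  N≡N: 2 × 979 = 1958
  O-H: 12 × 454 = 5448
  Σ(formed) = 7406 kJ
ΔH = Σ(broken) − Σ(formed) = 6045 − 7406 = −1361 kJ

ΔH ≈ −1361 kJ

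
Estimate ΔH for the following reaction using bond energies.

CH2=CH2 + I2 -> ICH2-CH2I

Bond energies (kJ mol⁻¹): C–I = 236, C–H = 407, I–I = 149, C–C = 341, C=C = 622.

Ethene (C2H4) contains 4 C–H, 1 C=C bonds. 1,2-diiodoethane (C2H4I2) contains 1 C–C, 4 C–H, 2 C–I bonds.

ΔH ≈ −42 kJ

Bonds broken (reactants):
  C–H: 4 × 407 = 1628
  C=C: 1 × 622 = 622
  I–I: 1 × 149 = 149
  Σ(broken) = 2399 kJ
Bonds formed (products):
  C–C: 1 × 341 = 341
  C–H: 4 × 407 = 1628
  C–I: 2 × 236 = 472
  Σ(formed) = 2441 kJ
ΔH = Σ(broken) − Σ(formed) = 2399 − 2441 = −42 kJ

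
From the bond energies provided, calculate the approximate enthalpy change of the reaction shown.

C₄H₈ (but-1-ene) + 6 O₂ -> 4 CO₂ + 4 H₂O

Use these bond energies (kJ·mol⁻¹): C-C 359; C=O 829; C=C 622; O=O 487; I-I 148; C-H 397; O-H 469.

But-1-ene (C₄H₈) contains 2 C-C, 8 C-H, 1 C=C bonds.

Bonds broken (reactants):
  C-C: 2 × 359 = 718
  C-H: 8 × 397 = 3176
  C=C: 1 × 622 = 622
  O=O: 6 × 487 = 2922
  Σ(broken) = 7438 kJ
Bonds formed (products):
  C=O: 8 × 829 = 6632
  O-H: 8 × 469 = 3752
  Σ(formed) = 10384 kJ
ΔH = Σ(broken) − Σ(formed) = 7438 − 10384 = −2946 kJ

ΔH ≈ −2946 kJ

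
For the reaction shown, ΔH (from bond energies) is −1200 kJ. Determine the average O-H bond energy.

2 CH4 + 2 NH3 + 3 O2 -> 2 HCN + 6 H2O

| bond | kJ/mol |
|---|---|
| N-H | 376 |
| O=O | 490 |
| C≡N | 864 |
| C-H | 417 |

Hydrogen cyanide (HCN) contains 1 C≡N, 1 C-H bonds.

D(O-H) ≈ 475 kJ/mol

Let D be the O-H bond energy.
Σ(broken) = 8×417 + 6×376 + 3×490 = 7062
Σ(formed) = 2×864 + 2×417 + 12×D = 2562 + 12D
ΔH = Σ(broken) − Σ(formed) = (7062) − (2562 + 12D) = +4500 − 12D
Setting this equal to −1200 kJ gives 12D = 5700, so D = 475 kJ/mol.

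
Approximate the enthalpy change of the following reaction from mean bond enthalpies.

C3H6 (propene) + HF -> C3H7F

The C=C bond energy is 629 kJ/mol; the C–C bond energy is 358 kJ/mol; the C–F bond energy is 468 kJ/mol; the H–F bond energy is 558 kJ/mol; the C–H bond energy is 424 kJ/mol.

Bonds broken (reactants):
  C–C: 1 × 358 = 358
  C–H: 6 × 424 = 2544
  C=C: 1 × 629 = 629
  H–F: 1 × 558 = 558
  Σ(broken) = 4089 kJ
Bonds formed (products):
  C–C: 2 × 358 = 716
  C–F: 1 × 468 = 468
  C–H: 7 × 424 = 2968
  Σ(formed) = 4152 kJ
ΔH = Σ(broken) − Σ(formed) = 4089 − 4152 = −63 kJ

ΔH ≈ −63 kJ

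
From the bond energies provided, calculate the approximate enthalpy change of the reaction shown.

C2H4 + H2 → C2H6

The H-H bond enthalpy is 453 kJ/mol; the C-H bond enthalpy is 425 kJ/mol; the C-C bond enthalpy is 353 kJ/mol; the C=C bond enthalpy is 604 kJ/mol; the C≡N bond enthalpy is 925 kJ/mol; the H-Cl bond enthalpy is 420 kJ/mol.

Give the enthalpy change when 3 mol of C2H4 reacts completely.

Bonds broken (reactants):
  C-H: 4 × 425 = 1700
  C=C: 1 × 604 = 604
  H-H: 1 × 453 = 453
  Σ(broken) = 2757 kJ
Bonds formed (products):
  C-C: 1 × 353 = 353
  C-H: 6 × 425 = 2550
  Σ(formed) = 2903 kJ
ΔH = Σ(broken) − Σ(formed) = 2757 − 2903 = −146 kJ
For 3× the reaction as written: 3 × (−146) = −438 kJ

ΔH = −438 kJ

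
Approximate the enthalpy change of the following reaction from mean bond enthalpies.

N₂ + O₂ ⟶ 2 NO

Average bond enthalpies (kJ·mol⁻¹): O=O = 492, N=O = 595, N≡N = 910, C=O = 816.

ΔH ≈ +212 kJ

Bonds broken (reactants):
  N≡N: 1 × 910 = 910
  O=O: 1 × 492 = 492
  Σ(broken) = 1402 kJ
Bonds formed (products):
  N=O: 2 × 595 = 1190
  Σ(formed) = 1190 kJ
ΔH = Σ(broken) − Σ(formed) = 1402 − 1190 = +212 kJ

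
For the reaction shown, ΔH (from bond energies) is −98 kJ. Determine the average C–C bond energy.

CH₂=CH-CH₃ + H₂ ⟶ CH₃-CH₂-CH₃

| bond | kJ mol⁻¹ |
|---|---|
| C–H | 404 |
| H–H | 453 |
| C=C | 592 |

D(C–C) ≈ 335 kJ/mol

Let D be the C–C bond energy.
Σ(broken) = 1×D + 6×404 + 1×592 + 1×453 = 3469 + D
Σ(formed) = 2×D + 8×404 = 3232 + 2D
ΔH = Σ(broken) − Σ(formed) = (3469 + D) − (3232 + 2D) = +237 − D
Setting this equal to −98 kJ gives D = 335 kJ/mol.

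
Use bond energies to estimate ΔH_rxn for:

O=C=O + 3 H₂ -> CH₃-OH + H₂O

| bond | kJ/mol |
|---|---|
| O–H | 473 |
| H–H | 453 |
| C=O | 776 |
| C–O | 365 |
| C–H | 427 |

Bonds broken (reactants):
  C=O: 2 × 776 = 1552
  H–H: 3 × 453 = 1359
  Σ(broken) = 2911 kJ
Bonds formed (products):
  C–H: 3 × 427 = 1281
  C–O: 1 × 365 = 365
  O–H: 3 × 473 = 1419
  Σ(formed) = 3065 kJ
ΔH = Σ(broken) − Σ(formed) = 2911 − 3065 = −154 kJ

ΔH ≈ −154 kJ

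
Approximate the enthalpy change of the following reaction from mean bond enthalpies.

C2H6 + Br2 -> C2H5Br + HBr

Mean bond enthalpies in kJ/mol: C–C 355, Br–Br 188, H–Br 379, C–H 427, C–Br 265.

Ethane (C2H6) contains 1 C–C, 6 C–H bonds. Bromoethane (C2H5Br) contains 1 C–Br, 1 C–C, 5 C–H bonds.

ΔH ≈ −29 kJ

Bonds broken (reactants):
  Br–Br: 1 × 188 = 188
  C–C: 1 × 355 = 355
  C–H: 6 × 427 = 2562
  Σ(broken) = 3105 kJ
Bonds formed (products):
  C–Br: 1 × 265 = 265
  C–C: 1 × 355 = 355
  C–H: 5 × 427 = 2135
  H–Br: 1 × 379 = 379
  Σ(formed) = 3134 kJ
ΔH = Σ(broken) − Σ(formed) = 3105 − 3134 = −29 kJ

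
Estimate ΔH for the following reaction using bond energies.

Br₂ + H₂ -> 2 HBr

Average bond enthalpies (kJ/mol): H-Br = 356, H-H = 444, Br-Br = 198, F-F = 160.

Bonds broken (reactants):
  Br-Br: 1 × 198 = 198
  H-H: 1 × 444 = 444
  Σ(broken) = 642 kJ
Bonds formed (products):
  H-Br: 2 × 356 = 712
  Σ(formed) = 712 kJ
ΔH = Σ(broken) − Σ(formed) = 642 − 712 = −70 kJ

ΔH ≈ −70 kJ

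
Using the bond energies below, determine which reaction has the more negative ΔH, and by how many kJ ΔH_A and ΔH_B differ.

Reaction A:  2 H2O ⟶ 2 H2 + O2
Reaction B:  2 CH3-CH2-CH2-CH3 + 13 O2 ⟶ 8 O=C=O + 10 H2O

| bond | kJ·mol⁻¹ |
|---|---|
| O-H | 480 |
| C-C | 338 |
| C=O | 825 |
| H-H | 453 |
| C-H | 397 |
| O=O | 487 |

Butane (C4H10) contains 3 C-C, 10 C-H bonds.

Reaction B, by 7028 kJ

Reaction A:
  Bonds broken (reactants):
    O-H: 4 × 480 = 1920
    Σ(broken) = 1920 kJ
  Bonds formed (products):
    H-H: 2 × 453 = 906
    O=O: 1 × 487 = 487
    Σ(formed) = 1393 kJ
  ΔH_A = 1920 − 1393 = +527 kJ
Reaction B:
  Bonds broken (reactants):
    C-C: 6 × 338 = 2028
    C-H: 20 × 397 = 7940
    O=O: 13 × 487 = 6331
    Σ(broken) = 16299 kJ
  Bonds formed (products):
    C=O: 16 × 825 = 13200
    O-H: 20 × 480 = 9600
    Σ(formed) = 22800 kJ
  ΔH_B = 16299 − 22800 = −6501 kJ
ΔH_A − ΔH_B = +7028 kJ, so reaction B has the more negative ΔH; |ΔH_A − ΔH_B| = 7028 kJ.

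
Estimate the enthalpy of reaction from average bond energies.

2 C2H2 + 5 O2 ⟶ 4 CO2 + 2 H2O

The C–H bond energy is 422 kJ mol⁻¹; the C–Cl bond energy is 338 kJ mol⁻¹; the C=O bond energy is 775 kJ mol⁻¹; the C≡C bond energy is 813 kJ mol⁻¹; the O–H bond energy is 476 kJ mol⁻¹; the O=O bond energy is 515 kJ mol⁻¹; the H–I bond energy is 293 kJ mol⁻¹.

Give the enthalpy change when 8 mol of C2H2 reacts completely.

ΔH = −8860 kJ

Bonds broken (reactants):
  C≡C: 2 × 813 = 1626
  C–H: 4 × 422 = 1688
  O=O: 5 × 515 = 2575
  Σ(broken) = 5889 kJ
Bonds formed (products):
  C=O: 8 × 775 = 6200
  O–H: 4 × 476 = 1904
  Σ(formed) = 8104 kJ
ΔH = Σ(broken) − Σ(formed) = 5889 − 8104 = −2215 kJ
For 4× the reaction as written: 4 × (−2215) = −8860 kJ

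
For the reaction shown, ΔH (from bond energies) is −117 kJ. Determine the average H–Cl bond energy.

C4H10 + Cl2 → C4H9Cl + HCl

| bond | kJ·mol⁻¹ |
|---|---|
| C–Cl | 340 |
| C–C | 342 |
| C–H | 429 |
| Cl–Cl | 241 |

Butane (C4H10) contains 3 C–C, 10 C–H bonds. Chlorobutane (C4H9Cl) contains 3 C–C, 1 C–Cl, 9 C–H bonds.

Let D be the H–Cl bond energy.
Σ(broken) = 3×342 + 10×429 + 1×241 = 5557
Σ(formed) = 3×342 + 1×340 + 9×429 + 1×D = 5227 + D
ΔH = Σ(broken) − Σ(formed) = (5557) − (5227 + D) = +330 − D
Setting this equal to −117 kJ gives D = 447 kJ/mol.

D(H–Cl) ≈ 447 kJ/mol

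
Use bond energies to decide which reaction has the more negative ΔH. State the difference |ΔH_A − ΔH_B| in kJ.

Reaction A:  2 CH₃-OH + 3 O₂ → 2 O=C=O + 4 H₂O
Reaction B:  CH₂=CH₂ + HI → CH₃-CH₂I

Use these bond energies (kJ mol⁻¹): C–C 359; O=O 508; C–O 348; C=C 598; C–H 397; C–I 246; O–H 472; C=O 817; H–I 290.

Reaction A, by 1384 kJ

Reaction A:
  Bonds broken (reactants):
    C–H: 6 × 397 = 2382
    C–O: 2 × 348 = 696
    O–H: 2 × 472 = 944
    O=O: 3 × 508 = 1524
    Σ(broken) = 5546 kJ
  Bonds formed (products):
    C=O: 4 × 817 = 3268
    O–H: 8 × 472 = 3776
    Σ(formed) = 7044 kJ
  ΔH_A = 5546 − 7044 = −1498 kJ
Reaction B:
  Bonds broken (reactants):
    C–H: 4 × 397 = 1588
    C=C: 1 × 598 = 598
    H–I: 1 × 290 = 290
    Σ(broken) = 2476 kJ
  Bonds formed (products):
    C–C: 1 × 359 = 359
    C–H: 5 × 397 = 1985
    C–I: 1 × 246 = 246
    Σ(formed) = 2590 kJ
  ΔH_B = 2476 − 2590 = −114 kJ
ΔH_A − ΔH_B = −1384 kJ, so reaction A has the more negative ΔH; |ΔH_A − ΔH_B| = 1384 kJ.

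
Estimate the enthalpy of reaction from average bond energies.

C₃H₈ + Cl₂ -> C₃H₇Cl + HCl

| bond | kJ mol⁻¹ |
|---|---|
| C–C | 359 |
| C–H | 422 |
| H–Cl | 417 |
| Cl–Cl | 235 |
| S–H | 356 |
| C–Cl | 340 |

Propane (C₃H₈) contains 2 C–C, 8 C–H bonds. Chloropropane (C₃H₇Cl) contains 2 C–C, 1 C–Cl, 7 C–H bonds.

ΔH ≈ −100 kJ

Bonds broken (reactants):
  C–C: 2 × 359 = 718
  C–H: 8 × 422 = 3376
  Cl–Cl: 1 × 235 = 235
  Σ(broken) = 4329 kJ
Bonds formed (products):
  C–C: 2 × 359 = 718
  C–Cl: 1 × 340 = 340
  C–H: 7 × 422 = 2954
  H–Cl: 1 × 417 = 417
  Σ(formed) = 4429 kJ
ΔH = Σ(broken) − Σ(formed) = 4329 − 4429 = −100 kJ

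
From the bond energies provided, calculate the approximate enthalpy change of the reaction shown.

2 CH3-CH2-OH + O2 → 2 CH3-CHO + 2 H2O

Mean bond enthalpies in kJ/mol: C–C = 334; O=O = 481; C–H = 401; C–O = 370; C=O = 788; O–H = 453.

ΔH ≈ −459 kJ

Bonds broken (reactants):
  C–C: 2 × 334 = 668
  C–H: 10 × 401 = 4010
  C–O: 2 × 370 = 740
  O–H: 2 × 453 = 906
  O=O: 1 × 481 = 481
  Σ(broken) = 6805 kJ
Bonds formed (products):
  C–C: 2 × 334 = 668
  C–H: 8 × 401 = 3208
  C=O: 2 × 788 = 1576
  O–H: 4 × 453 = 1812
  Σ(formed) = 7264 kJ
ΔH = Σ(broken) − Σ(formed) = 6805 − 7264 = −459 kJ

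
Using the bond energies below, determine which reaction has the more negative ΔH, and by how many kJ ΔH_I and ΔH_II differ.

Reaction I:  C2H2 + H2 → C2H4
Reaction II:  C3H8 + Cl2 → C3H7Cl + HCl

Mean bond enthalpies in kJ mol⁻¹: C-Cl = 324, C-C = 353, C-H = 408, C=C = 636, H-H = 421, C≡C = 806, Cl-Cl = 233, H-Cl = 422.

Reaction I, by 120 kJ

Reaction I:
  Bonds broken (reactants):
    C≡C: 1 × 806 = 806
    C-H: 2 × 408 = 816
    H-H: 1 × 421 = 421
    Σ(broken) = 2043 kJ
  Bonds formed (products):
    C-H: 4 × 408 = 1632
    C=C: 1 × 636 = 636
    Σ(formed) = 2268 kJ
  ΔH_I = 2043 − 2268 = −225 kJ
Reaction II:
  Bonds broken (reactants):
    C-C: 2 × 353 = 706
    C-H: 8 × 408 = 3264
    Cl-Cl: 1 × 233 = 233
    Σ(broken) = 4203 kJ
  Bonds formed (products):
    C-C: 2 × 353 = 706
    C-Cl: 1 × 324 = 324
    C-H: 7 × 408 = 2856
    H-Cl: 1 × 422 = 422
    Σ(formed) = 4308 kJ
  ΔH_II = 4203 − 4308 = −105 kJ
ΔH_I − ΔH_II = −120 kJ, so reaction I has the more negative ΔH; |ΔH_I − ΔH_II| = 120 kJ.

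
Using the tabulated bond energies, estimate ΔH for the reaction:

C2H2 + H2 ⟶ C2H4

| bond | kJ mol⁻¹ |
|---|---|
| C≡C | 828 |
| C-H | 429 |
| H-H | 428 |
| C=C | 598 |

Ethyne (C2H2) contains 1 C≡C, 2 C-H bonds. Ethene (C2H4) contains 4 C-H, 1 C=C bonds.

ΔH ≈ −200 kJ

Bonds broken (reactants):
  C≡C: 1 × 828 = 828
  C-H: 2 × 429 = 858
  H-H: 1 × 428 = 428
  Σ(broken) = 2114 kJ
Bonds formed (products):
  C-H: 4 × 429 = 1716
  C=C: 1 × 598 = 598
  Σ(formed) = 2314 kJ
ΔH = Σ(broken) − Σ(formed) = 2114 − 2314 = −200 kJ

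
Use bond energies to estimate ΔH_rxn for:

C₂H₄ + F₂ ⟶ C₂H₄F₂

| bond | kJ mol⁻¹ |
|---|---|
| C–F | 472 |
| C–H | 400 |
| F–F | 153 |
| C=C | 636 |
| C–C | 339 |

ΔH ≈ −494 kJ

Bonds broken (reactants):
  C–H: 4 × 400 = 1600
  C=C: 1 × 636 = 636
  F–F: 1 × 153 = 153
  Σ(broken) = 2389 kJ
Bonds formed (products):
  C–C: 1 × 339 = 339
  C–F: 2 × 472 = 944
  C–H: 4 × 400 = 1600
  Σ(formed) = 2883 kJ
ΔH = Σ(broken) − Σ(formed) = 2389 − 2883 = −494 kJ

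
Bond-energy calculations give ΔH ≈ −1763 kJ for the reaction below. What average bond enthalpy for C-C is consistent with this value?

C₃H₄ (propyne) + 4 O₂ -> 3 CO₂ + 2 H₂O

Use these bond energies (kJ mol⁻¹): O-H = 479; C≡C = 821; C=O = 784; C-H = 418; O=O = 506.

D(C-C) ≈ 340 kJ/mol

Let D be the C-C bond energy.
Σ(broken) = 1×821 + 1×D + 4×418 + 4×506 = 4517 + D
Σ(formed) = 6×784 + 4×479 = 6620
ΔH = Σ(broken) − Σ(formed) = (4517 + D) − (6620) = −2103 + D
Setting this equal to −1763 kJ gives D = 340 kJ/mol.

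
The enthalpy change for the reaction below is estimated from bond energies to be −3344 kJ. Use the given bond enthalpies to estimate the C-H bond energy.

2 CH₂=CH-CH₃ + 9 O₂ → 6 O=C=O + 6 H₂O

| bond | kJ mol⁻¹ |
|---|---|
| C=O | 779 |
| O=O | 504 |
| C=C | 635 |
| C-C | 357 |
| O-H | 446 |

D(C-H) ≈ 403 kJ/mol

Let D be the C-H bond energy.
Σ(broken) = 2×357 + 12×D + 2×635 + 9×504 = 6520 + 12D
Σ(formed) = 12×779 + 12×446 = 14700
ΔH = Σ(broken) − Σ(formed) = (6520 + 12D) − (14700) = −8180 + 12D
Setting this equal to −3344 kJ gives 12D = 4836, so D = 403 kJ/mol.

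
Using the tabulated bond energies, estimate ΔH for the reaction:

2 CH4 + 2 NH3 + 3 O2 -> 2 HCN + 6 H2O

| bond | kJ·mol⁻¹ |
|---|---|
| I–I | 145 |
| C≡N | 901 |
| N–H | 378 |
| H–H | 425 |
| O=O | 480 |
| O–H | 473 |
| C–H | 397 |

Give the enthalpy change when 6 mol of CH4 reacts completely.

ΔH = −4164 kJ

Bonds broken (reactants):
  C–H: 8 × 397 = 3176
  N–H: 6 × 378 = 2268
  O=O: 3 × 480 = 1440
  Σ(broken) = 6884 kJ
Bonds formed (products):
  C≡N: 2 × 901 = 1802
  C–H: 2 × 397 = 794
  O–H: 12 × 473 = 5676
  Σ(formed) = 8272 kJ
ΔH = Σ(broken) − Σ(formed) = 6884 − 8272 = −1388 kJ
For 3× the reaction as written: 3 × (−1388) = −4164 kJ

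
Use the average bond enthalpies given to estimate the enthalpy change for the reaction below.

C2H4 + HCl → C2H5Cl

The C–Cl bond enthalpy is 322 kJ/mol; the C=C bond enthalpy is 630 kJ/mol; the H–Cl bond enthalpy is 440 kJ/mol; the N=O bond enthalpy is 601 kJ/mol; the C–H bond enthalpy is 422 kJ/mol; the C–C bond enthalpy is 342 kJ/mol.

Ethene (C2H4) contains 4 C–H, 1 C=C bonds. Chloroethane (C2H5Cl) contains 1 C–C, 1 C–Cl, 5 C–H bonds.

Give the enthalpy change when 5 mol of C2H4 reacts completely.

Bonds broken (reactants):
  C–H: 4 × 422 = 1688
  C=C: 1 × 630 = 630
  H–Cl: 1 × 440 = 440
  Σ(broken) = 2758 kJ
Bonds formed (products):
  C–C: 1 × 342 = 342
  C–Cl: 1 × 322 = 322
  C–H: 5 × 422 = 2110
  Σ(formed) = 2774 kJ
ΔH = Σ(broken) − Σ(formed) = 2758 − 2774 = −16 kJ
For 5× the reaction as written: 5 × (−16) = −80 kJ

ΔH = −80 kJ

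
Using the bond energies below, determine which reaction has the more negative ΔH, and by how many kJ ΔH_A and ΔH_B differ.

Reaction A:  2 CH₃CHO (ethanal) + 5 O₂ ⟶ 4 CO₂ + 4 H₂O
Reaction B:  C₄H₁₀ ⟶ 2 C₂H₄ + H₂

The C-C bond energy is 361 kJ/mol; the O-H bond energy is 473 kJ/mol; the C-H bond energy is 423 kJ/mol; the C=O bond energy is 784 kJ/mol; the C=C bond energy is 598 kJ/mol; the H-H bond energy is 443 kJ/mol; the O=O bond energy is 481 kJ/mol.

Reaction A, by 2267 kJ

Reaction A:
  Bonds broken (reactants):
    C-C: 2 × 361 = 722
    C-H: 8 × 423 = 3384
    C=O: 2 × 784 = 1568
    O=O: 5 × 481 = 2405
    Σ(broken) = 8079 kJ
  Bonds formed (products):
    C=O: 8 × 784 = 6272
    O-H: 8 × 473 = 3784
    Σ(formed) = 10056 kJ
  ΔH_A = 8079 − 10056 = −1977 kJ
Reaction B:
  Bonds broken (reactants):
    C-C: 3 × 361 = 1083
    C-H: 10 × 423 = 4230
    Σ(broken) = 5313 kJ
  Bonds formed (products):
    C-H: 8 × 423 = 3384
    C=C: 2 × 598 = 1196
    H-H: 1 × 443 = 443
    Σ(formed) = 5023 kJ
  ΔH_B = 5313 − 5023 = +290 kJ
ΔH_A − ΔH_B = −2267 kJ, so reaction A has the more negative ΔH; |ΔH_A − ΔH_B| = 2267 kJ.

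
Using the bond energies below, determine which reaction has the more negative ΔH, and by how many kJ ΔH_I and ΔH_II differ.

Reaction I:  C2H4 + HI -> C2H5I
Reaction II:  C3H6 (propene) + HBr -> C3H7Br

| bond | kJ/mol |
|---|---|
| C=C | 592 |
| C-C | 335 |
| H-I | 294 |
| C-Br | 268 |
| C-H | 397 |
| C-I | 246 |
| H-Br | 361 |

Reaction I:
  Bonds broken (reactants):
    C-H: 4 × 397 = 1588
    C=C: 1 × 592 = 592
    H-I: 1 × 294 = 294
    Σ(broken) = 2474 kJ
  Bonds formed (products):
    C-C: 1 × 335 = 335
    C-H: 5 × 397 = 1985
    C-I: 1 × 246 = 246
    Σ(formed) = 2566 kJ
  ΔH_I = 2474 − 2566 = −92 kJ
Reaction II:
  Bonds broken (reactants):
    C-C: 1 × 335 = 335
    C-H: 6 × 397 = 2382
    C=C: 1 × 592 = 592
    H-Br: 1 × 361 = 361
    Σ(broken) = 3670 kJ
  Bonds formed (products):
    C-Br: 1 × 268 = 268
    C-C: 2 × 335 = 670
    C-H: 7 × 397 = 2779
    Σ(formed) = 3717 kJ
  ΔH_II = 3670 − 3717 = −47 kJ
ΔH_I − ΔH_II = −45 kJ, so reaction I has the more negative ΔH; |ΔH_I − ΔH_II| = 45 kJ.

Reaction I, by 45 kJ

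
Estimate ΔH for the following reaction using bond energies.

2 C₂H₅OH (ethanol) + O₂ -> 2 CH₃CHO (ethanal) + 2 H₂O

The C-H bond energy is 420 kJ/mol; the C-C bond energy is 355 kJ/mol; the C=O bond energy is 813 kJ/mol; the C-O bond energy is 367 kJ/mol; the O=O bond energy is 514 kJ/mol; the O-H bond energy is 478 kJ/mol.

Bonds broken (reactants):
  C-C: 2 × 355 = 710
  C-H: 10 × 420 = 4200
  C-O: 2 × 367 = 734
  O-H: 2 × 478 = 956
  O=O: 1 × 514 = 514
  Σ(broken) = 7114 kJ
Bonds formed (products):
  C-C: 2 × 355 = 710
  C-H: 8 × 420 = 3360
  C=O: 2 × 813 = 1626
  O-H: 4 × 478 = 1912
  Σ(formed) = 7608 kJ
ΔH = Σ(broken) − Σ(formed) = 7114 − 7608 = −494 kJ

ΔH ≈ −494 kJ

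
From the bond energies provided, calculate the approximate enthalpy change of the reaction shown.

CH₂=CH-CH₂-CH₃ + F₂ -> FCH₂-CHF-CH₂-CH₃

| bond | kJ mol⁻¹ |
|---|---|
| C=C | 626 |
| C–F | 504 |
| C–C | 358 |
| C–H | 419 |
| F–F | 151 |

Bonds broken (reactants):
  C–C: 2 × 358 = 716
  C–H: 8 × 419 = 3352
  C=C: 1 × 626 = 626
  F–F: 1 × 151 = 151
  Σ(broken) = 4845 kJ
Bonds formed (products):
  C–C: 3 × 358 = 1074
  C–F: 2 × 504 = 1008
  C–H: 8 × 419 = 3352
  Σ(formed) = 5434 kJ
ΔH = Σ(broken) − Σ(formed) = 4845 − 5434 = −589 kJ

ΔH ≈ −589 kJ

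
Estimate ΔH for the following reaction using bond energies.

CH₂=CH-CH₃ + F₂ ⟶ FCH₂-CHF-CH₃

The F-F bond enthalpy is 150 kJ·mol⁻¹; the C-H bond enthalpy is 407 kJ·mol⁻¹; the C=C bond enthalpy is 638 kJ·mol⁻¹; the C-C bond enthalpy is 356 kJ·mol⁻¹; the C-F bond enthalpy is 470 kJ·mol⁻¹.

Bonds broken (reactants):
  C-C: 1 × 356 = 356
  C-H: 6 × 407 = 2442
  C=C: 1 × 638 = 638
  F-F: 1 × 150 = 150
  Σ(broken) = 3586 kJ
Bonds formed (products):
  C-C: 2 × 356 = 712
  C-F: 2 × 470 = 940
  C-H: 6 × 407 = 2442
  Σ(formed) = 4094 kJ
ΔH = Σ(broken) − Σ(formed) = 3586 − 4094 = −508 kJ

ΔH ≈ −508 kJ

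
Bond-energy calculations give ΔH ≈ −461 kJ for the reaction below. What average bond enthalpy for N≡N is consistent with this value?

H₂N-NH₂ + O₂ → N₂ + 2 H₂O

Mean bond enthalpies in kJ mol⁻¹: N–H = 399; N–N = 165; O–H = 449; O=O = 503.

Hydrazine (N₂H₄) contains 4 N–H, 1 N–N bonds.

D(N≡N) ≈ 929 kJ/mol

Let D be the N≡N bond energy.
Σ(broken) = 4×399 + 1×165 + 1×503 = 2264
Σ(formed) = 1×D + 4×449 = 1796 + D
ΔH = Σ(broken) − Σ(formed) = (2264) − (1796 + D) = +468 − D
Setting this equal to −461 kJ gives D = 929 kJ/mol.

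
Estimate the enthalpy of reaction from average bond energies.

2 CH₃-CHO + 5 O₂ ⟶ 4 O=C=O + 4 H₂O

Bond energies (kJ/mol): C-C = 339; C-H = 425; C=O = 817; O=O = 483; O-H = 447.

Bonds broken (reactants):
  C-C: 2 × 339 = 678
  C-H: 8 × 425 = 3400
  C=O: 2 × 817 = 1634
  O=O: 5 × 483 = 2415
  Σ(broken) = 8127 kJ
Bonds formed (products):
  C=O: 8 × 817 = 6536
  O-H: 8 × 447 = 3576
  Σ(formed) = 10112 kJ
ΔH = Σ(broken) − Σ(formed) = 8127 − 10112 = −1985 kJ

ΔH ≈ −1985 kJ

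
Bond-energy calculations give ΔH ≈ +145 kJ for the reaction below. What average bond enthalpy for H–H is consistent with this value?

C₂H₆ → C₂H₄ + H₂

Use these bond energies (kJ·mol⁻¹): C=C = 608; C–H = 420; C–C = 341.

Let D be the H–H bond energy.
Σ(broken) = 1×341 + 6×420 = 2861
Σ(formed) = 4×420 + 1×608 + 1×D = 2288 + D
ΔH = Σ(broken) − Σ(formed) = (2861) − (2288 + D) = +573 − D
Setting this equal to +145 kJ gives D = 428 kJ/mol.

D(H–H) ≈ 428 kJ/mol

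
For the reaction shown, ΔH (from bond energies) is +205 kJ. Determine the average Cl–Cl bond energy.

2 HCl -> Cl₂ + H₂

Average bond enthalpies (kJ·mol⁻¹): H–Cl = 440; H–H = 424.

Let D be the Cl–Cl bond energy.
Σ(broken) = 2×440 = 880
Σ(formed) = 1×D + 1×424 = 424 + D
ΔH = Σ(broken) − Σ(formed) = (880) − (424 + D) = +456 − D
Setting this equal to +205 kJ gives D = 251 kJ/mol.

D(Cl–Cl) ≈ 251 kJ/mol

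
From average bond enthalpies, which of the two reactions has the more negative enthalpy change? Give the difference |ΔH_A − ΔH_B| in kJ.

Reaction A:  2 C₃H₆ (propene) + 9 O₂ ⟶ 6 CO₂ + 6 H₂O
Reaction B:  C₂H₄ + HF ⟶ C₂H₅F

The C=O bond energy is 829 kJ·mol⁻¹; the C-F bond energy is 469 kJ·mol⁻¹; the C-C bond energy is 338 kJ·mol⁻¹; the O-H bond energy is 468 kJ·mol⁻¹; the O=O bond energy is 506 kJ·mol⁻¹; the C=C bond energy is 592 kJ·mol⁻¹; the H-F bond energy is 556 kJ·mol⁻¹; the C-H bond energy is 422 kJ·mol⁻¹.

Reaction A:
  Bonds broken (reactants):
    C-C: 2 × 338 = 676
    C-H: 12 × 422 = 5064
    C=C: 2 × 592 = 1184
    O=O: 9 × 506 = 4554
    Σ(broken) = 11478 kJ
  Bonds formed (products):
    C=O: 12 × 829 = 9948
    O-H: 12 × 468 = 5616
    Σ(formed) = 15564 kJ
  ΔH_A = 11478 − 15564 = −4086 kJ
Reaction B:
  Bonds broken (reactants):
    C-H: 4 × 422 = 1688
    C=C: 1 × 592 = 592
    H-F: 1 × 556 = 556
    Σ(broken) = 2836 kJ
  Bonds formed (products):
    C-C: 1 × 338 = 338
    C-F: 1 × 469 = 469
    C-H: 5 × 422 = 2110
    Σ(formed) = 2917 kJ
  ΔH_B = 2836 − 2917 = −81 kJ
ΔH_A − ΔH_B = −4005 kJ, so reaction A has the more negative ΔH; |ΔH_A − ΔH_B| = 4005 kJ.

Reaction A, by 4005 kJ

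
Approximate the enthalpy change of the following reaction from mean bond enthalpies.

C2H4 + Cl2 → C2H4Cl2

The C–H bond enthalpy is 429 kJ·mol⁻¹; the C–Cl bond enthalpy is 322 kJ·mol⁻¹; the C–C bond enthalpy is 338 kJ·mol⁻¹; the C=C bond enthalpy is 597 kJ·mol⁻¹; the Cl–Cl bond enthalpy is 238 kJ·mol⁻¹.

Bonds broken (reactants):
  C–H: 4 × 429 = 1716
  C=C: 1 × 597 = 597
  Cl–Cl: 1 × 238 = 238
  Σ(broken) = 2551 kJ
Bonds formed (products):
  C–C: 1 × 338 = 338
  C–Cl: 2 × 322 = 644
  C–H: 4 × 429 = 1716
  Σ(formed) = 2698 kJ
ΔH = Σ(broken) − Σ(formed) = 2551 − 2698 = −147 kJ

ΔH ≈ −147 kJ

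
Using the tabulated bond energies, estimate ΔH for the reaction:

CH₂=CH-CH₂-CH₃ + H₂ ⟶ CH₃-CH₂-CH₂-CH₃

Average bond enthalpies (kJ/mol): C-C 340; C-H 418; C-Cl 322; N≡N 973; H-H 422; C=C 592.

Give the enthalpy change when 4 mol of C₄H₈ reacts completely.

ΔH = −648 kJ

Bonds broken (reactants):
  C-C: 2 × 340 = 680
  C-H: 8 × 418 = 3344
  C=C: 1 × 592 = 592
  H-H: 1 × 422 = 422
  Σ(broken) = 5038 kJ
Bonds formed (products):
  C-C: 3 × 340 = 1020
  C-H: 10 × 418 = 4180
  Σ(formed) = 5200 kJ
ΔH = Σ(broken) − Σ(formed) = 5038 − 5200 = −162 kJ
For 4× the reaction as written: 4 × (−162) = −648 kJ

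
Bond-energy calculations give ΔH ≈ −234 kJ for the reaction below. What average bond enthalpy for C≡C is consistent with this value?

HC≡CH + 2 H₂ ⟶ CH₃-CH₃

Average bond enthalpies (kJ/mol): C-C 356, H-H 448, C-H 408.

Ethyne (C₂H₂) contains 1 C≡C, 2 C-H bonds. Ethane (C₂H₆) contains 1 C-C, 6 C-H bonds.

Let D be the C≡C bond energy.
Σ(broken) = 1×D + 2×408 + 2×448 = 1712 + D
Σ(formed) = 1×356 + 6×408 = 2804
ΔH = Σ(broken) − Σ(formed) = (1712 + D) − (2804) = −1092 + D
Setting this equal to −234 kJ gives D = 858 kJ/mol.

D(C≡C) ≈ 858 kJ/mol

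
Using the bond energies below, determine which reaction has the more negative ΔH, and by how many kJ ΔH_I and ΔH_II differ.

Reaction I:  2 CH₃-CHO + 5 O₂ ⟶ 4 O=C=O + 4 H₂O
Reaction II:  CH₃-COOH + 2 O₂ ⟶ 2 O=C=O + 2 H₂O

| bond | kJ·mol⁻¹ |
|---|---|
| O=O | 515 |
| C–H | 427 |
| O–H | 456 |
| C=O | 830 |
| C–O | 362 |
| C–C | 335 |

Reaction I, by 1117 kJ

Reaction I:
  Bonds broken (reactants):
    C–C: 2 × 335 = 670
    C–H: 8 × 427 = 3416
    C=O: 2 × 830 = 1660
    O=O: 5 × 515 = 2575
    Σ(broken) = 8321 kJ
  Bonds formed (products):
    C=O: 8 × 830 = 6640
    O–H: 8 × 456 = 3648
    Σ(formed) = 10288 kJ
  ΔH_I = 8321 − 10288 = −1967 kJ
Reaction II:
  Bonds broken (reactants):
    C–C: 1 × 335 = 335
    C–H: 3 × 427 = 1281
    C–O: 1 × 362 = 362
    C=O: 1 × 830 = 830
    O–H: 1 × 456 = 456
    O=O: 2 × 515 = 1030
    Σ(broken) = 4294 kJ
  Bonds formed (products):
    C=O: 4 × 830 = 3320
    O–H: 4 × 456 = 1824
    Σ(formed) = 5144 kJ
  ΔH_II = 4294 − 5144 = −850 kJ
ΔH_I − ΔH_II = −1117 kJ, so reaction I has the more negative ΔH; |ΔH_I − ΔH_II| = 1117 kJ.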